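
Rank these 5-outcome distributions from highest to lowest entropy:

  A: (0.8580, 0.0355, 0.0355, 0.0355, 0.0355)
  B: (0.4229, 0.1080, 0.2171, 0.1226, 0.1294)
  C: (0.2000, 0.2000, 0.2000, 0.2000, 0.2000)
C > B > A

Key insight: Entropy is maximized by uniform distributions and minimized by concentrated distributions.

- Uniform distributions have maximum entropy log₂(5) = 2.3219 bits
- The more "peaked" or concentrated a distribution, the lower its entropy

Entropies:
  H(A) = 0.8735 bits
  H(B) = 2.1033 bits
  H(C) = 2.3219 bits

Ranking: C > B > A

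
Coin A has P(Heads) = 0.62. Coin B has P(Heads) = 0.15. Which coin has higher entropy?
A

For binary distributions, entropy is maximized at p=0.5 and decreases as p moves toward 0 or 1.

H(A) = H(0.62) = 0.9580 bits
H(B) = H(0.15) = 0.6098 bits

Distribution A (p=0.62) is closer to uniform (p=0.5), so it has higher entropy.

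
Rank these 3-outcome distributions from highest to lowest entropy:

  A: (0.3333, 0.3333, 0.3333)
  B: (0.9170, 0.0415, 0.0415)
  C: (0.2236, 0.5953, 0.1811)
A > C > B

Key insight: Entropy is maximized by uniform distributions and minimized by concentrated distributions.

- Uniform distributions have maximum entropy log₂(3) = 1.5850 bits
- The more "peaked" or concentrated a distribution, the lower its entropy

Entropies:
  H(A) = 1.5850 bits
  H(B) = 0.4957 bits
  H(C) = 1.3750 bits

Ranking: A > C > B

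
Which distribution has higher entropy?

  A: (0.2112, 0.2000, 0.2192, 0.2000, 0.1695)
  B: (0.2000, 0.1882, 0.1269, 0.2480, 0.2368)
A

Both distributions are close to uniform, making this a harder comparison.

H(A) = 2.3167 bits
H(B) = 2.2869 bits

The distribution closer to uniform has higher entropy.
Answer: A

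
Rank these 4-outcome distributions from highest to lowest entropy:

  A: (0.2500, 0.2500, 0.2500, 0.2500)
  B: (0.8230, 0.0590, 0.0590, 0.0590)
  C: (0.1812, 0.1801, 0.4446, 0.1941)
A > C > B

Key insight: Entropy is maximized by uniform distributions and minimized by concentrated distributions.

- Uniform distributions have maximum entropy log₂(4) = 2.0000 bits
- The more "peaked" or concentrated a distribution, the lower its entropy

Entropies:
  H(A) = 2.0000 bits
  H(B) = 0.9540 bits
  H(C) = 1.8710 bits

Ranking: A > C > B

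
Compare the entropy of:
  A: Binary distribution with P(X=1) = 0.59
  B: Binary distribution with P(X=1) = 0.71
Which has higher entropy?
A

For binary distributions, entropy is maximized at p=0.5 and decreases as p moves toward 0 or 1.

H(A) = H(0.59) = 0.9765 bits
H(B) = H(0.71) = 0.8687 bits

Distribution A (p=0.59) is closer to uniform (p=0.5), so it has higher entropy.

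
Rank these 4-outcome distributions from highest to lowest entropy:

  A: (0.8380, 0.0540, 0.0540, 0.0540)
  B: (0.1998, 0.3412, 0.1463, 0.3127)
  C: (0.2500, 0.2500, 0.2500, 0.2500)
C > B > A

Key insight: Entropy is maximized by uniform distributions and minimized by concentrated distributions.

- Uniform distributions have maximum entropy log₂(4) = 2.0000 bits
- The more "peaked" or concentrated a distribution, the lower its entropy

Entropies:
  H(A) = 0.8958 bits
  H(B) = 1.9236 bits
  H(C) = 2.0000 bits

Ranking: C > B > A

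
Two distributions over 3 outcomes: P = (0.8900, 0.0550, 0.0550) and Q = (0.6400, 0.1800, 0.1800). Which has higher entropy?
Q

P is highly concentrated on one outcome (89%), making it nearly deterministic. Q spreads its mass more evenly (max 64%). The more spread-out distribution has higher entropy: H(P) ≈ 0.610 bits, H(Q) ≈ 1.303 bits.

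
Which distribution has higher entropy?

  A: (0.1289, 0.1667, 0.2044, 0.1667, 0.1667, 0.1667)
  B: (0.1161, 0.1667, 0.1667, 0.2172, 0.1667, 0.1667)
A

Both distributions are close to uniform, making this a harder comparison.

H(A) = 2.5725 bits
H(B) = 2.5625 bits

The distribution closer to uniform has higher entropy.
Answer: A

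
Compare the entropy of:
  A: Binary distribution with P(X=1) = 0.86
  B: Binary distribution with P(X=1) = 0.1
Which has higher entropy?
A

For binary distributions, entropy is maximized at p=0.5 and decreases as p moves toward 0 or 1.

H(A) = H(0.86) = 0.5842 bits
H(B) = H(0.1) = 0.4690 bits

Distribution A (p=0.86) is closer to uniform (p=0.5), so it has higher entropy.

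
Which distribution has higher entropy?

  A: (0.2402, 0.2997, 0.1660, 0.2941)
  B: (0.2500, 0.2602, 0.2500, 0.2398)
B

Both distributions are close to uniform, making this a harder comparison.

H(A) = 1.9646 bits
H(B) = 1.9994 bits

The distribution closer to uniform has higher entropy.
Answer: B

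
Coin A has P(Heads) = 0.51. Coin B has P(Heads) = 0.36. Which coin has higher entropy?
A

For binary distributions, entropy is maximized at p=0.5 and decreases as p moves toward 0 or 1.

H(A) = H(0.51) = 0.9997 bits
H(B) = H(0.36) = 0.9427 bits

Distribution A (p=0.51) is closer to uniform (p=0.5), so it has higher entropy.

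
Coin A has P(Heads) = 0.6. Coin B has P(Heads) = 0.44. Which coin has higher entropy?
B

For binary distributions, entropy is maximized at p=0.5 and decreases as p moves toward 0 or 1.

H(A) = H(0.6) = 0.9710 bits
H(B) = H(0.44) = 0.9896 bits

Distribution B (p=0.44) is closer to uniform (p=0.5), so it has higher entropy.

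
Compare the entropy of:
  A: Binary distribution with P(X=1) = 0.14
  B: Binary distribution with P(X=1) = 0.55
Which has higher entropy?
B

For binary distributions, entropy is maximized at p=0.5 and decreases as p moves toward 0 or 1.

H(A) = H(0.14) = 0.5842 bits
H(B) = H(0.55) = 0.9928 bits

Distribution B (p=0.55) is closer to uniform (p=0.5), so it has higher entropy.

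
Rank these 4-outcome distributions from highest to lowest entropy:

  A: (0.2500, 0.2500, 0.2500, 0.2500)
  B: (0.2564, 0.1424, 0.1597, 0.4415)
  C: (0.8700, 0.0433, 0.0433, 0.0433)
A > B > C

Key insight: Entropy is maximized by uniform distributions and minimized by concentrated distributions.

- Uniform distributions have maximum entropy log₂(4) = 2.0000 bits
- The more "peaked" or concentrated a distribution, the lower its entropy

Entropies:
  H(A) = 2.0000 bits
  H(B) = 1.8473 bits
  H(C) = 0.7635 bits

Ranking: A > B > C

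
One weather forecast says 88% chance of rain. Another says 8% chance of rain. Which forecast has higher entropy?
88% forecast

Treat each forecast as a Bernoulli distribution. Binary entropy is maximized at p=0.5 and falls off symmetrically toward 0 or 1. The 88% forecast is closer to 50%, so it is more uncertain. H(88%) ≈ 0.529 bits, H(8%) ≈ 0.402 bits.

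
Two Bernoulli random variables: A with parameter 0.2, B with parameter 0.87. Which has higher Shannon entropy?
A

For binary distributions, entropy is maximized at p=0.5 and decreases as p moves toward 0 or 1.

H(A) = H(0.2) = 0.7219 bits
H(B) = H(0.87) = 0.5574 bits

Distribution A (p=0.2) is closer to uniform (p=0.5), so it has higher entropy.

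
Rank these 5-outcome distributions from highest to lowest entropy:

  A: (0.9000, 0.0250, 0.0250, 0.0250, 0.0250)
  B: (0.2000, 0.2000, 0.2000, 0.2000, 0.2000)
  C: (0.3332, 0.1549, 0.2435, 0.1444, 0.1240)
B > C > A

Key insight: Entropy is maximized by uniform distributions and minimized by concentrated distributions.

- Uniform distributions have maximum entropy log₂(5) = 2.3219 bits
- The more "peaked" or concentrated a distribution, the lower its entropy

Entropies:
  H(A) = 0.6690 bits
  H(B) = 2.3219 bits
  H(C) = 2.2180 bits

Ranking: B > C > A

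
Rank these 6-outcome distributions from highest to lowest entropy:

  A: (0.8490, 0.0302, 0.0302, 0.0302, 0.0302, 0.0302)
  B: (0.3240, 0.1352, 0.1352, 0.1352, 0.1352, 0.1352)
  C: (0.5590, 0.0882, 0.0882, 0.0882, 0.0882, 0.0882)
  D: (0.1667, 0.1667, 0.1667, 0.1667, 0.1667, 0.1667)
D > B > C > A

Key insight: Entropy is maximized by uniform distributions and minimized by concentrated distributions.

Entropies:
  H(A) = 0.9629 bits
  H(B) = 2.4783 bits
  H(C) = 2.0139 bits
  H(D) = 2.5850 bits

Ranking: D > B > C > A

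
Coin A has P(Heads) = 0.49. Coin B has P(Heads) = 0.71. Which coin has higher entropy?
A

For binary distributions, entropy is maximized at p=0.5 and decreases as p moves toward 0 or 1.

H(A) = H(0.49) = 0.9997 bits
H(B) = H(0.71) = 0.8687 bits

Distribution A (p=0.49) is closer to uniform (p=0.5), so it has higher entropy.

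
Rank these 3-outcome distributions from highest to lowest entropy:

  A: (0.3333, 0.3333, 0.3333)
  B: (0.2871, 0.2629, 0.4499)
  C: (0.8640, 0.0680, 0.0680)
A > B > C

Key insight: Entropy is maximized by uniform distributions and minimized by concentrated distributions.

- Uniform distributions have maximum entropy log₂(3) = 1.5850 bits
- The more "peaked" or concentrated a distribution, the lower its entropy

Entropies:
  H(A) = 1.5850 bits
  H(B) = 1.5421 bits
  H(C) = 0.7097 bits

Ranking: A > B > C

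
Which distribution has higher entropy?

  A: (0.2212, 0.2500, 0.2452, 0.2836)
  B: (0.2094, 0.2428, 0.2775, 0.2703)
A

Both distributions are close to uniform, making this a harder comparison.

H(A) = 1.9943 bits
H(B) = 1.9915 bits

The distribution closer to uniform has higher entropy.
Answer: A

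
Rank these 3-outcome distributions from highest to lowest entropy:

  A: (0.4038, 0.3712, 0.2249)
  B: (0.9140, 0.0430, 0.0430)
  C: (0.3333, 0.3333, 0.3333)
C > A > B

Key insight: Entropy is maximized by uniform distributions and minimized by concentrated distributions.

- Uniform distributions have maximum entropy log₂(3) = 1.5850 bits
- The more "peaked" or concentrated a distribution, the lower its entropy

Entropies:
  H(A) = 1.5432 bits
  H(B) = 0.5090 bits
  H(C) = 1.5850 bits

Ranking: C > A > B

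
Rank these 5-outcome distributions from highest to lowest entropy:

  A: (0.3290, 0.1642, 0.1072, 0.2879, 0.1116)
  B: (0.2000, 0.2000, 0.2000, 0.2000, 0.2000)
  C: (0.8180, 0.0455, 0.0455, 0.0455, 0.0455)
B > A > C

Key insight: Entropy is maximized by uniform distributions and minimized by concentrated distributions.

- Uniform distributions have maximum entropy log₂(5) = 2.3219 bits
- The more "peaked" or concentrated a distribution, the lower its entropy

Entropies:
  H(A) = 2.1713 bits
  H(B) = 2.3219 bits
  H(C) = 1.0484 bits

Ranking: B > A > C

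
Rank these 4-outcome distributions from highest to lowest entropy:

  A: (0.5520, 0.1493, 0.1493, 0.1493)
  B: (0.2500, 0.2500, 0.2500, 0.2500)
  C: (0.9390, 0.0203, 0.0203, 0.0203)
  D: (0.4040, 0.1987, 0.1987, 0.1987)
B > D > A > C

Key insight: Entropy is maximized by uniform distributions and minimized by concentrated distributions.

Entropies:
  H(A) = 1.7022 bits
  H(B) = 2.0000 bits
  H(C) = 0.4281 bits
  H(D) = 1.9179 bits

Ranking: B > D > A > C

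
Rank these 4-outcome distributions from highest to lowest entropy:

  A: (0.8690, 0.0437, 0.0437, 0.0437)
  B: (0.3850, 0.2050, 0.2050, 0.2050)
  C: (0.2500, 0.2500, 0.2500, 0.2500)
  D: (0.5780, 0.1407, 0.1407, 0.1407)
C > B > D > A

Key insight: Entropy is maximized by uniform distributions and minimized by concentrated distributions.

Entropies:
  H(A) = 0.7678 bits
  H(B) = 1.9362 bits
  H(C) = 2.0000 bits
  H(D) = 1.6512 bits

Ranking: C > B > D > A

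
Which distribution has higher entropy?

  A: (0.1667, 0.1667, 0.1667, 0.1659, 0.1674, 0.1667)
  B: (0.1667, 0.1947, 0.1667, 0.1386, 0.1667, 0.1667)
A

Both distributions are close to uniform, making this a harder comparison.

H(A) = 2.5850 bits
H(B) = 2.5781 bits

The distribution closer to uniform has higher entropy.
Answer: A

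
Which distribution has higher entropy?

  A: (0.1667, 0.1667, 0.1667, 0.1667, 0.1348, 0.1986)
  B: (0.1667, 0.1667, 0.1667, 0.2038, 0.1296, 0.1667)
A

Both distributions are close to uniform, making this a harder comparison.

H(A) = 2.5761 bits
H(B) = 2.5729 bits

The distribution closer to uniform has higher entropy.
Answer: A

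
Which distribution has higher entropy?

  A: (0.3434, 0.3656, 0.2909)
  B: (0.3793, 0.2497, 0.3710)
A

Both distributions are close to uniform, making this a harder comparison.

H(A) = 1.5785 bits
H(B) = 1.5610 bits

The distribution closer to uniform has higher entropy.
Answer: A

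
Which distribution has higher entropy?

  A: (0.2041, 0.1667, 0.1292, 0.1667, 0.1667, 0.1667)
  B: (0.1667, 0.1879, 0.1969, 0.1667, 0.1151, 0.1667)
A

Both distributions are close to uniform, making this a harder comparison.

H(A) = 2.5727 bits
H(B) = 2.5664 bits

The distribution closer to uniform has higher entropy.
Answer: A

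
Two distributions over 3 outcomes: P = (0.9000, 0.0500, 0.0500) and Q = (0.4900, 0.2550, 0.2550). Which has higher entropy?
Q

P is highly concentrated on one outcome (90%), making it nearly deterministic. Q spreads its mass more evenly (max 49%). The more spread-out distribution has higher entropy: H(P) ≈ 0.569 bits, H(Q) ≈ 1.510 bits.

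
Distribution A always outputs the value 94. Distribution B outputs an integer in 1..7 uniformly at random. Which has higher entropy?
B

A is deterministic, so H(A) = 0. B is uniform over 7 outcomes, so H(B) = log₂(7) = 2.807 bits. Any distribution with genuine randomness has higher entropy than a deterministic one.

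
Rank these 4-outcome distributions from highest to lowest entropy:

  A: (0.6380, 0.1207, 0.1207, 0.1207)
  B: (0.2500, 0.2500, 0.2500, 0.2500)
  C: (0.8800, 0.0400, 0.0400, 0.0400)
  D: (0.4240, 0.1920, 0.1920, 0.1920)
B > D > A > C

Key insight: Entropy is maximized by uniform distributions and minimized by concentrated distributions.

Entropies:
  H(A) = 1.5181 bits
  H(B) = 2.0000 bits
  H(C) = 0.7196 bits
  H(D) = 1.8962 bits

Ranking: B > D > A > C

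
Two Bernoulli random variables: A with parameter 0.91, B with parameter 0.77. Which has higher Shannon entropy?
B

For binary distributions, entropy is maximized at p=0.5 and decreases as p moves toward 0 or 1.

H(A) = H(0.91) = 0.4365 bits
H(B) = H(0.77) = 0.7780 bits

Distribution B (p=0.77) is closer to uniform (p=0.5), so it has higher entropy.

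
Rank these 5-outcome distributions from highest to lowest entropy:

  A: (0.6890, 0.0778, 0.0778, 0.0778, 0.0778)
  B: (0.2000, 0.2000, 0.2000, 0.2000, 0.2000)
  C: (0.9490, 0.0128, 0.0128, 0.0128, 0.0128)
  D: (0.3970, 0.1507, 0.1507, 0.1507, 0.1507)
B > D > A > C

Key insight: Entropy is maximized by uniform distributions and minimized by concentrated distributions.

Entropies:
  H(A) = 1.5163 bits
  H(B) = 2.3219 bits
  H(C) = 0.3926 bits
  H(D) = 2.1752 bits

Ranking: B > D > A > C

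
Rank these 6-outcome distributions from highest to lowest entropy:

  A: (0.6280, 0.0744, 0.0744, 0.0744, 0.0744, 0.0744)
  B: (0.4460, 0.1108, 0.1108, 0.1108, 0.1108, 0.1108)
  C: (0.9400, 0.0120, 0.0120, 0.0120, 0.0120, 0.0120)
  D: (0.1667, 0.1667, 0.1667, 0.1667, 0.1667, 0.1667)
D > B > A > C

Key insight: Entropy is maximized by uniform distributions and minimized by concentrated distributions.

Entropies:
  H(A) = 1.8160 bits
  H(B) = 2.2779 bits
  H(C) = 0.4668 bits
  H(D) = 2.5850 bits

Ranking: D > B > A > C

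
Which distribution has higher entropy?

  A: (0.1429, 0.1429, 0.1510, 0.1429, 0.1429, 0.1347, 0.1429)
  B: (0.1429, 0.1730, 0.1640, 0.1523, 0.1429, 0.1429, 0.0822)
A

Both distributions are close to uniform, making this a harder comparison.

H(A) = 2.8067 bits
H(B) = 2.7785 bits

The distribution closer to uniform has higher entropy.
Answer: A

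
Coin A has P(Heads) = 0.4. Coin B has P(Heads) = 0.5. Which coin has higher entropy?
B

For binary distributions, entropy is maximized at p=0.5 and decreases as p moves toward 0 or 1.

H(A) = H(0.4) = 0.9710 bits
H(B) = H(0.5) = 1.0000 bits

Distribution B (p=0.5) is closer to uniform (p=0.5), so it has higher entropy.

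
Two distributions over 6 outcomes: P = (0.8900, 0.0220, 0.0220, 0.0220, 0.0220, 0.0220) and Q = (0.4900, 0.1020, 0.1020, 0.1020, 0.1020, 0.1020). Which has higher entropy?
Q

P is highly concentrated on one outcome (89%), making it nearly deterministic. Q spreads its mass more evenly (max 49%). The more spread-out distribution has higher entropy: H(P) ≈ 0.755 bits, H(Q) ≈ 2.184 bits.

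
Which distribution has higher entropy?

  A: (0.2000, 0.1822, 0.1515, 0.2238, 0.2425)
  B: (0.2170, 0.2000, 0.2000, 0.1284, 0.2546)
A

Both distributions are close to uniform, making this a harder comparison.

H(A) = 2.3034 bits
H(B) = 2.2899 bits

The distribution closer to uniform has higher entropy.
Answer: A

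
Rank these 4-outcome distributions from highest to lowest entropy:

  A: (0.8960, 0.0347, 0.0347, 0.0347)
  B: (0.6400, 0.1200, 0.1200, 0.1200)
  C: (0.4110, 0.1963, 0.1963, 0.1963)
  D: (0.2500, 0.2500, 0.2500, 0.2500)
D > C > B > A

Key insight: Entropy is maximized by uniform distributions and minimized by concentrated distributions.

Entropies:
  H(A) = 0.6464 bits
  H(B) = 1.5133 bits
  H(C) = 1.9106 bits
  H(D) = 2.0000 bits

Ranking: D > C > B > A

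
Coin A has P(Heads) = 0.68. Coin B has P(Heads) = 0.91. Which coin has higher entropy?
A

For binary distributions, entropy is maximized at p=0.5 and decreases as p moves toward 0 or 1.

H(A) = H(0.68) = 0.9044 bits
H(B) = H(0.91) = 0.4365 bits

Distribution A (p=0.68) is closer to uniform (p=0.5), so it has higher entropy.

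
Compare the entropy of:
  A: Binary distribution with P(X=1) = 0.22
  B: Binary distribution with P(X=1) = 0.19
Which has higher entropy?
A

For binary distributions, entropy is maximized at p=0.5 and decreases as p moves toward 0 or 1.

H(A) = H(0.22) = 0.7602 bits
H(B) = H(0.19) = 0.7015 bits

Distribution A (p=0.22) is closer to uniform (p=0.5), so it has higher entropy.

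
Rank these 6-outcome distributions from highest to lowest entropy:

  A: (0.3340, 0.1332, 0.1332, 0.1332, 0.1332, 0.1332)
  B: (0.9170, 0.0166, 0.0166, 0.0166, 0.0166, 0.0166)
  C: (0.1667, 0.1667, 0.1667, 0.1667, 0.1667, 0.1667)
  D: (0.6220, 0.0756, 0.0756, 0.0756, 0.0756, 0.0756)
C > A > D > B

Key insight: Entropy is maximized by uniform distributions and minimized by concentrated distributions.

Entropies:
  H(A) = 2.4654 bits
  H(B) = 0.6054 bits
  H(C) = 2.5850 bits
  H(D) = 1.8343 bits

Ranking: C > A > D > B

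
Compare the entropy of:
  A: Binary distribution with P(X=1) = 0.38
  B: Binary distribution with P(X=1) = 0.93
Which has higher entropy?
A

For binary distributions, entropy is maximized at p=0.5 and decreases as p moves toward 0 or 1.

H(A) = H(0.38) = 0.9580 bits
H(B) = H(0.93) = 0.3659 bits

Distribution A (p=0.38) is closer to uniform (p=0.5), so it has higher entropy.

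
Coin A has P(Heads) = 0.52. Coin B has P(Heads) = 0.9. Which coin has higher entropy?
A

For binary distributions, entropy is maximized at p=0.5 and decreases as p moves toward 0 or 1.

H(A) = H(0.52) = 0.9988 bits
H(B) = H(0.9) = 0.4690 bits

Distribution A (p=0.52) is closer to uniform (p=0.5), so it has higher entropy.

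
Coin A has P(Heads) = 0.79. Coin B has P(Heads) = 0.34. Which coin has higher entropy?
B

For binary distributions, entropy is maximized at p=0.5 and decreases as p moves toward 0 or 1.

H(A) = H(0.79) = 0.7415 bits
H(B) = H(0.34) = 0.9248 bits

Distribution B (p=0.34) is closer to uniform (p=0.5), so it has higher entropy.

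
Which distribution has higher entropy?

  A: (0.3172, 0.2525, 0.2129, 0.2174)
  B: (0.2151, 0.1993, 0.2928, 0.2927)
A

Both distributions are close to uniform, making this a harder comparison.

H(A) = 1.9806 bits
H(B) = 1.9783 bits

The distribution closer to uniform has higher entropy.
Answer: A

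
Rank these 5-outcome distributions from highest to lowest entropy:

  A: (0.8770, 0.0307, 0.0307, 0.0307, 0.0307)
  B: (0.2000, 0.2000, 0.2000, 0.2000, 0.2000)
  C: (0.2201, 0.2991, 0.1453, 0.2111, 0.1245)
B > C > A

Key insight: Entropy is maximized by uniform distributions and minimized by concentrated distributions.

- Uniform distributions have maximum entropy log₂(5) = 2.3219 bits
- The more "peaked" or concentrated a distribution, the lower its entropy

Entropies:
  H(A) = 0.7839 bits
  H(B) = 2.3219 bits
  H(C) = 2.2536 bits

Ranking: B > C > A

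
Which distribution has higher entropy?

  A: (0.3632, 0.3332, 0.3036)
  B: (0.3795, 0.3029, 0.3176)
A

Both distributions are close to uniform, making this a harder comparison.

H(A) = 1.5811 bits
H(B) = 1.5779 bits

The distribution closer to uniform has higher entropy.
Answer: A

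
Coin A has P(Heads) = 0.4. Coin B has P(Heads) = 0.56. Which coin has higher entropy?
B

For binary distributions, entropy is maximized at p=0.5 and decreases as p moves toward 0 or 1.

H(A) = H(0.4) = 0.9710 bits
H(B) = H(0.56) = 0.9896 bits

Distribution B (p=0.56) is closer to uniform (p=0.5), so it has higher entropy.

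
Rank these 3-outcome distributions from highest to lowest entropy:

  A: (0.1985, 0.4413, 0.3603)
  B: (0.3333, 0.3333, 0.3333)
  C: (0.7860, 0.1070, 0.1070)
B > A > C

Key insight: Entropy is maximized by uniform distributions and minimized by concentrated distributions.

- Uniform distributions have maximum entropy log₂(3) = 1.5850 bits
- The more "peaked" or concentrated a distribution, the lower its entropy

Entropies:
  H(A) = 1.5145 bits
  H(B) = 1.5850 bits
  H(C) = 0.9631 bits

Ranking: B > A > C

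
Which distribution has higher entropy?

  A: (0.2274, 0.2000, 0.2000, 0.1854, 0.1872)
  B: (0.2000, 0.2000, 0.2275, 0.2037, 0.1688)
A

Both distributions are close to uniform, making this a harder comparison.

H(A) = 2.3180 bits
H(B) = 2.3156 bits

The distribution closer to uniform has higher entropy.
Answer: A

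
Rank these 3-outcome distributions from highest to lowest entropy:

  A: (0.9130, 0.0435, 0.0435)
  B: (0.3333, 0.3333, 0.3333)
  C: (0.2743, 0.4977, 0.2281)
B > C > A

Key insight: Entropy is maximized by uniform distributions and minimized by concentrated distributions.

- Uniform distributions have maximum entropy log₂(3) = 1.5850 bits
- The more "peaked" or concentrated a distribution, the lower its entropy

Entropies:
  H(A) = 0.5134 bits
  H(B) = 1.5850 bits
  H(C) = 1.4993 bits

Ranking: B > C > A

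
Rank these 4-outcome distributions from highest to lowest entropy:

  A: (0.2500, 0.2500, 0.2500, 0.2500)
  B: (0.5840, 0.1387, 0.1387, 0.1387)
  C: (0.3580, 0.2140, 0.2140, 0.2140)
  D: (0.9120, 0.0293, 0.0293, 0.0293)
A > C > B > D

Key insight: Entropy is maximized by uniform distributions and minimized by concentrated distributions.

Entropies:
  H(A) = 2.0000 bits
  H(B) = 1.6389 bits
  H(C) = 1.9586 bits
  H(D) = 0.5692 bits

Ranking: A > C > B > D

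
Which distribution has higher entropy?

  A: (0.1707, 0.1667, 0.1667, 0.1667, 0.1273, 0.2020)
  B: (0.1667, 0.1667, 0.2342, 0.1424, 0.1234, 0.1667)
A

Both distributions are close to uniform, making this a harder comparison.

H(A) = 2.5725 bits
H(B) = 2.5558 bits

The distribution closer to uniform has higher entropy.
Answer: A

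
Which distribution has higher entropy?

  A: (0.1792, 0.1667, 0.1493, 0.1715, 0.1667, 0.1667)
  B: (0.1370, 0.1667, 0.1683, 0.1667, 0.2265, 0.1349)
A

Both distributions are close to uniform, making this a harder comparison.

H(A) = 2.5828 bits
H(B) = 2.5623 bits

The distribution closer to uniform has higher entropy.
Answer: A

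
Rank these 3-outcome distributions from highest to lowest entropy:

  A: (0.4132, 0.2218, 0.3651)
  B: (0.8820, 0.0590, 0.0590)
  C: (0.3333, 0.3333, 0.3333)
C > A > B

Key insight: Entropy is maximized by uniform distributions and minimized by concentrated distributions.

- Uniform distributions have maximum entropy log₂(3) = 1.5850 bits
- The more "peaked" or concentrated a distribution, the lower its entropy

Entropies:
  H(A) = 1.5395 bits
  H(B) = 0.6416 bits
  H(C) = 1.5850 bits

Ranking: C > A > B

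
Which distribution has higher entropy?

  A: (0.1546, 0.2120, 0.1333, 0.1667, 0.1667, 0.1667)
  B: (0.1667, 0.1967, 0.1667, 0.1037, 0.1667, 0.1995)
A

Both distributions are close to uniform, making this a harder comparison.

H(A) = 2.5710 bits
H(B) = 2.5570 bits

The distribution closer to uniform has higher entropy.
Answer: A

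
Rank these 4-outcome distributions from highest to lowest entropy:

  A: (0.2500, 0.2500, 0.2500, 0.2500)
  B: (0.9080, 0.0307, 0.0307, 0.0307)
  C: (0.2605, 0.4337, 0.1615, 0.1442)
A > C > B

Key insight: Entropy is maximized by uniform distributions and minimized by concentrated distributions.

- Uniform distributions have maximum entropy log₂(4) = 2.0000 bits
- The more "peaked" or concentrated a distribution, the lower its entropy

Entropies:
  H(A) = 2.0000 bits
  H(B) = 0.5889 bits
  H(C) = 1.8560 bits

Ranking: A > C > B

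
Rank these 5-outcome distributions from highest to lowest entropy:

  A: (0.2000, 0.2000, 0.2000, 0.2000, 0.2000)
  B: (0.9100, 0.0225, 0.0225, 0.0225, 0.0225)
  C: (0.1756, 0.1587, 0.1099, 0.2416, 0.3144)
A > C > B

Key insight: Entropy is maximized by uniform distributions and minimized by concentrated distributions.

- Uniform distributions have maximum entropy log₂(5) = 2.3219 bits
- The more "peaked" or concentrated a distribution, the lower its entropy

Entropies:
  H(A) = 2.3219 bits
  H(B) = 0.6165 bits
  H(C) = 2.2320 bits

Ranking: A > C > B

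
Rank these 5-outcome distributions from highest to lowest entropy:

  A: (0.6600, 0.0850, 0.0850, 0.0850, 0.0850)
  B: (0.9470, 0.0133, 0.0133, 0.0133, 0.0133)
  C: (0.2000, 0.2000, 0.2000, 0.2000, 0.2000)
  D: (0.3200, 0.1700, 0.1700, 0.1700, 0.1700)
C > D > A > B

Key insight: Entropy is maximized by uniform distributions and minimized by concentrated distributions.

Entropies:
  H(A) = 1.6048 bits
  H(B) = 0.4050 bits
  H(C) = 2.3219 bits
  H(D) = 2.2644 bits

Ranking: C > D > A > B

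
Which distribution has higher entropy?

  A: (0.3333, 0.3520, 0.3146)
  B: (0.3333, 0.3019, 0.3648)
A

Both distributions are close to uniform, making this a harder comparison.

H(A) = 1.5835 bits
H(B) = 1.5807 bits

The distribution closer to uniform has higher entropy.
Answer: A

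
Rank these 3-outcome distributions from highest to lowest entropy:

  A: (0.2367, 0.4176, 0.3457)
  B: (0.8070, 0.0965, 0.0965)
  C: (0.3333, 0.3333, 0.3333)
C > A > B

Key insight: Entropy is maximized by uniform distributions and minimized by concentrated distributions.

- Uniform distributions have maximum entropy log₂(3) = 1.5850 bits
- The more "peaked" or concentrated a distribution, the lower its entropy

Entropies:
  H(A) = 1.5479 bits
  H(B) = 0.9007 bits
  H(C) = 1.5850 bits

Ranking: C > A > B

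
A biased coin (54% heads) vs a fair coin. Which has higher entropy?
Fair coin

The fair coin is uniform (p=0.5), maximizing binary entropy at 1 bit. The biased coin has H(0.54) ≈ 0.995 bits — its outcome is more predictable, so its entropy is lower.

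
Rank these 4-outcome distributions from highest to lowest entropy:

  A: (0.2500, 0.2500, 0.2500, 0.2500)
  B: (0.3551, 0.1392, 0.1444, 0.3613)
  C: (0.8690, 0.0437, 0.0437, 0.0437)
A > B > C

Key insight: Entropy is maximized by uniform distributions and minimized by concentrated distributions.

- Uniform distributions have maximum entropy log₂(4) = 2.0000 bits
- The more "peaked" or concentrated a distribution, the lower its entropy

Entropies:
  H(A) = 2.0000 bits
  H(B) = 1.8601 bits
  H(C) = 0.7678 bits

Ranking: A > B > C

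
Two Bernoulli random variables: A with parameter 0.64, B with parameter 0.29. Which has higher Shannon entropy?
A

For binary distributions, entropy is maximized at p=0.5 and decreases as p moves toward 0 or 1.

H(A) = H(0.64) = 0.9427 bits
H(B) = H(0.29) = 0.8687 bits

Distribution A (p=0.64) is closer to uniform (p=0.5), so it has higher entropy.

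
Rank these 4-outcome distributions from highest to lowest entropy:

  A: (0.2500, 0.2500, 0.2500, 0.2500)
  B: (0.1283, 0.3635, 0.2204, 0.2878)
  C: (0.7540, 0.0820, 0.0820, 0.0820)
A > B > C

Key insight: Entropy is maximized by uniform distributions and minimized by concentrated distributions.

- Uniform distributions have maximum entropy log₂(4) = 2.0000 bits
- The more "peaked" or concentrated a distribution, the lower its entropy

Entropies:
  H(A) = 2.0000 bits
  H(B) = 1.9088 bits
  H(C) = 1.1948 bits

Ranking: A > B > C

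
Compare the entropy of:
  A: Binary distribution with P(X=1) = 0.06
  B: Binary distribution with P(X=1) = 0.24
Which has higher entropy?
B

For binary distributions, entropy is maximized at p=0.5 and decreases as p moves toward 0 or 1.

H(A) = H(0.06) = 0.3274 bits
H(B) = H(0.24) = 0.7950 bits

Distribution B (p=0.24) is closer to uniform (p=0.5), so it has higher entropy.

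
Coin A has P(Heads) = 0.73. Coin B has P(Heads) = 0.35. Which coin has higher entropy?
B

For binary distributions, entropy is maximized at p=0.5 and decreases as p moves toward 0 or 1.

H(A) = H(0.73) = 0.8415 bits
H(B) = H(0.35) = 0.9341 bits

Distribution B (p=0.35) is closer to uniform (p=0.5), so it has higher entropy.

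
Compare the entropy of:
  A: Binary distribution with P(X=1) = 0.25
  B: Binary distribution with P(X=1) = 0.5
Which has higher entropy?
B

For binary distributions, entropy is maximized at p=0.5 and decreases as p moves toward 0 or 1.

H(A) = H(0.25) = 0.8113 bits
H(B) = H(0.5) = 1.0000 bits

Distribution B (p=0.5) is closer to uniform (p=0.5), so it has higher entropy.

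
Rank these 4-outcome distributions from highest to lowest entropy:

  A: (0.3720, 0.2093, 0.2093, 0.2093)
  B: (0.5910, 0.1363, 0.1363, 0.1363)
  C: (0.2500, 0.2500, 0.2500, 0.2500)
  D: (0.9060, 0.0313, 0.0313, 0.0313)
C > A > B > D

Key insight: Entropy is maximized by uniform distributions and minimized by concentrated distributions.

Entropies:
  H(A) = 1.9476 bits
  H(B) = 1.6242 bits
  H(C) = 2.0000 bits
  H(D) = 0.5987 bits

Ranking: C > A > B > D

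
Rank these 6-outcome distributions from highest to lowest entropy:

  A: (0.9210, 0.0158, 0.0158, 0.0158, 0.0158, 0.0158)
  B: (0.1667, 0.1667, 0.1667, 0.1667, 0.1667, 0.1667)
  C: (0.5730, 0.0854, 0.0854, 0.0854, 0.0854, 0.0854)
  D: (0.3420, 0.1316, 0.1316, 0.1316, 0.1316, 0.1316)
B > D > C > A

Key insight: Entropy is maximized by uniform distributions and minimized by concentrated distributions.

Entropies:
  H(A) = 0.5821 bits
  H(B) = 2.5850 bits
  H(C) = 1.9760 bits
  H(D) = 2.4545 bits

Ranking: B > D > C > A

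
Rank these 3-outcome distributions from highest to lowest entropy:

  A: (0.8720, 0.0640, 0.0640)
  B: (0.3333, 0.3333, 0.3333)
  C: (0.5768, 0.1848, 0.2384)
B > C > A

Key insight: Entropy is maximized by uniform distributions and minimized by concentrated distributions.

- Uniform distributions have maximum entropy log₂(3) = 1.5850 bits
- The more "peaked" or concentrated a distribution, the lower its entropy

Entropies:
  H(A) = 0.6799 bits
  H(B) = 1.5850 bits
  H(C) = 1.4012 bits

Ranking: B > C > A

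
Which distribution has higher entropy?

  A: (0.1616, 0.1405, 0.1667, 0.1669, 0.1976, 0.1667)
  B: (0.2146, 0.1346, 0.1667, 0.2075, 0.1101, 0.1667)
A

Both distributions are close to uniform, making this a harder comparison.

H(A) = 2.5778 bits
H(B) = 2.5486 bits

The distribution closer to uniform has higher entropy.
Answer: A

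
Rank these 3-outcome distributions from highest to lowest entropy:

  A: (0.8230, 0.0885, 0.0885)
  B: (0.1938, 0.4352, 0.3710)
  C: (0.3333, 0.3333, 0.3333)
C > B > A

Key insight: Entropy is maximized by uniform distributions and minimized by concentrated distributions.

- Uniform distributions have maximum entropy log₂(3) = 1.5850 bits
- The more "peaked" or concentrated a distribution, the lower its entropy

Entropies:
  H(A) = 0.8505 bits
  H(B) = 1.5119 bits
  H(C) = 1.5850 bits

Ranking: C > B > A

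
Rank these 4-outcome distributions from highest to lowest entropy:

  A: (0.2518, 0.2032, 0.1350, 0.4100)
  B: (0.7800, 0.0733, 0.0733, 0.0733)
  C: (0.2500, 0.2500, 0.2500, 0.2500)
C > A > B

Key insight: Entropy is maximized by uniform distributions and minimized by concentrated distributions.

- Uniform distributions have maximum entropy log₂(4) = 2.0000 bits
- The more "peaked" or concentrated a distribution, the lower its entropy

Entropies:
  H(A) = 1.8855 bits
  H(B) = 1.1089 bits
  H(C) = 2.0000 bits

Ranking: C > A > B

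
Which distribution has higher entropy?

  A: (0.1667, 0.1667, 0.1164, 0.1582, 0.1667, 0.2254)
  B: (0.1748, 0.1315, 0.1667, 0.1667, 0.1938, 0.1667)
B

Both distributions are close to uniform, making this a harder comparison.

H(A) = 2.5590 bits
H(B) = 2.5759 bits

The distribution closer to uniform has higher entropy.
Answer: B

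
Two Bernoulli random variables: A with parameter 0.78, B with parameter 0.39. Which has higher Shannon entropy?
B

For binary distributions, entropy is maximized at p=0.5 and decreases as p moves toward 0 or 1.

H(A) = H(0.78) = 0.7602 bits
H(B) = H(0.39) = 0.9648 bits

Distribution B (p=0.39) is closer to uniform (p=0.5), so it has higher entropy.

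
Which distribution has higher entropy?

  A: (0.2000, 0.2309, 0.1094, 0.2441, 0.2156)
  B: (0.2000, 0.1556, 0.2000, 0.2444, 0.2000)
B

Both distributions are close to uniform, making this a harder comparison.

H(A) = 2.2758 bits
H(B) = 2.3076 bits

The distribution closer to uniform has higher entropy.
Answer: B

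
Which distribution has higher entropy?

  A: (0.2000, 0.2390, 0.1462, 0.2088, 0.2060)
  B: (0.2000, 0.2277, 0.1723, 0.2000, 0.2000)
B

Both distributions are close to uniform, making this a harder comparison.

H(A) = 2.3048 bits
H(B) = 2.3164 bits

The distribution closer to uniform has higher entropy.
Answer: B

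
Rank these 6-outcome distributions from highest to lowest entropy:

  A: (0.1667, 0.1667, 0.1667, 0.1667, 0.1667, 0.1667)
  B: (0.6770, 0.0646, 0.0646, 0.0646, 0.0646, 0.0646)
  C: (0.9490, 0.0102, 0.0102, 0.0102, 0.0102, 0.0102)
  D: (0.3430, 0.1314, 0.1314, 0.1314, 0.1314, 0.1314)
A > D > B > C

Key insight: Entropy is maximized by uniform distributions and minimized by concentrated distributions.

Entropies:
  H(A) = 2.5850 bits
  H(B) = 1.6576 bits
  H(C) = 0.4090 bits
  H(D) = 2.4532 bits

Ranking: A > D > B > C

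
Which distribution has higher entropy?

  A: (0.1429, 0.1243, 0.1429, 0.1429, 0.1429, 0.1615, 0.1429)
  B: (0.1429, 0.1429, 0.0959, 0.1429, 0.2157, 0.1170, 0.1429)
A

Both distributions are close to uniform, making this a harder comparison.

H(A) = 2.8039 bits
H(B) = 2.7680 bits

The distribution closer to uniform has higher entropy.
Answer: A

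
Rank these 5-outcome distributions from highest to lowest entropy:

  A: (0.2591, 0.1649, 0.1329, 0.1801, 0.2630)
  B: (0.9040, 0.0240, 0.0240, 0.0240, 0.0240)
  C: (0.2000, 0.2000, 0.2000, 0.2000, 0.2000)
C > A > B

Key insight: Entropy is maximized by uniform distributions and minimized by concentrated distributions.

- Uniform distributions have maximum entropy log₂(5) = 2.3219 bits
- The more "peaked" or concentrated a distribution, the lower its entropy

Entropies:
  H(A) = 2.2728 bits
  H(B) = 0.6482 bits
  H(C) = 2.3219 bits

Ranking: C > A > B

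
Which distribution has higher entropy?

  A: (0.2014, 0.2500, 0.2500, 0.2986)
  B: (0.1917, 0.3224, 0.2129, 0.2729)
A

Both distributions are close to uniform, making this a harder comparison.

H(A) = 1.9863 bits
H(B) = 1.9698 bits

The distribution closer to uniform has higher entropy.
Answer: A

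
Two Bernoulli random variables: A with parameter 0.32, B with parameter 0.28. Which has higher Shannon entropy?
A

For binary distributions, entropy is maximized at p=0.5 and decreases as p moves toward 0 or 1.

H(A) = H(0.32) = 0.9044 bits
H(B) = H(0.28) = 0.8555 bits

Distribution A (p=0.32) is closer to uniform (p=0.5), so it has higher entropy.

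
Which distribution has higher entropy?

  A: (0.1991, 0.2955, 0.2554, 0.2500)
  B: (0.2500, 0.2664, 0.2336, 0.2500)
B

Both distributions are close to uniform, making this a harder comparison.

H(A) = 1.9862 bits
H(B) = 1.9984 bits

The distribution closer to uniform has higher entropy.
Answer: B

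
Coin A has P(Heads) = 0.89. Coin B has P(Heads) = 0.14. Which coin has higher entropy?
B

For binary distributions, entropy is maximized at p=0.5 and decreases as p moves toward 0 or 1.

H(A) = H(0.89) = 0.4999 bits
H(B) = H(0.14) = 0.5842 bits

Distribution B (p=0.14) is closer to uniform (p=0.5), so it has higher entropy.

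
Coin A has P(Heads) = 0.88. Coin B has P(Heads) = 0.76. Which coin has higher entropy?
B

For binary distributions, entropy is maximized at p=0.5 and decreases as p moves toward 0 or 1.

H(A) = H(0.88) = 0.5294 bits
H(B) = H(0.76) = 0.7950 bits

Distribution B (p=0.76) is closer to uniform (p=0.5), so it has higher entropy.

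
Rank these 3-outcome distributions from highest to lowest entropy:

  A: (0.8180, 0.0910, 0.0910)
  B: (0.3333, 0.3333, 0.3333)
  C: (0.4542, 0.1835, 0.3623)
B > C > A

Key insight: Entropy is maximized by uniform distributions and minimized by concentrated distributions.

- Uniform distributions have maximum entropy log₂(3) = 1.5850 bits
- The more "peaked" or concentrated a distribution, the lower its entropy

Entropies:
  H(A) = 0.8664 bits
  H(B) = 1.5850 bits
  H(C) = 1.4967 bits

Ranking: B > C > A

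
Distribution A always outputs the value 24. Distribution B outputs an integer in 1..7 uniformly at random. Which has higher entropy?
B

A is deterministic, so H(A) = 0. B is uniform over 7 outcomes, so H(B) = log₂(7) = 2.807 bits. Any distribution with genuine randomness has higher entropy than a deterministic one.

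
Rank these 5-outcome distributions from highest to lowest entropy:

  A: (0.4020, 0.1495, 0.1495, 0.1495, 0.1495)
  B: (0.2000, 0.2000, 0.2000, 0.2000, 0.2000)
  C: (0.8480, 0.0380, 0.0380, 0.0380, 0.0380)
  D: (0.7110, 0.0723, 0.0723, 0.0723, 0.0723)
B > A > D > C

Key insight: Entropy is maximized by uniform distributions and minimized by concentrated distributions.

Entropies:
  H(A) = 2.1681 bits
  H(B) = 2.3219 bits
  H(C) = 0.9188 bits
  H(D) = 1.4454 bits

Ranking: B > A > D > C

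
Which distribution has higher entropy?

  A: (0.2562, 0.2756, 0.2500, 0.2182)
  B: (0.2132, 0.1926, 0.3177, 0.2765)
A

Both distributions are close to uniform, making this a harder comparison.

H(A) = 1.9950 bits
H(B) = 1.9714 bits

The distribution closer to uniform has higher entropy.
Answer: A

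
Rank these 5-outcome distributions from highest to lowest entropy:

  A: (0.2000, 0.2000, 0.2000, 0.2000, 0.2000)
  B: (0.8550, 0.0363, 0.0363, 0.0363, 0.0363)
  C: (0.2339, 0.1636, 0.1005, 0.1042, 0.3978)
A > C > B

Key insight: Entropy is maximized by uniform distributions and minimized by concentrated distributions.

- Uniform distributions have maximum entropy log₂(5) = 2.3219 bits
- The more "peaked" or concentrated a distribution, the lower its entropy

Entropies:
  H(A) = 2.3219 bits
  H(B) = 0.8872 bits
  H(C) = 2.1196 bits

Ranking: A > C > B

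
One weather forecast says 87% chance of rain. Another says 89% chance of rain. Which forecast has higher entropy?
87% forecast

Treat each forecast as a Bernoulli distribution. Binary entropy is maximized at p=0.5 and falls off symmetrically toward 0 or 1. The 87% forecast is closer to 50%, so it is more uncertain. H(87%) ≈ 0.557 bits, H(89%) ≈ 0.500 bits.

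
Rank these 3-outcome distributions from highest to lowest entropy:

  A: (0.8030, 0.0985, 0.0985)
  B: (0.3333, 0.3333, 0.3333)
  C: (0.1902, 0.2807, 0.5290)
B > C > A

Key insight: Entropy is maximized by uniform distributions and minimized by concentrated distributions.

- Uniform distributions have maximum entropy log₂(3) = 1.5850 bits
- The more "peaked" or concentrated a distribution, the lower its entropy

Entropies:
  H(A) = 0.9129 bits
  H(B) = 1.5850 bits
  H(C) = 1.4559 bits

Ranking: B > C > A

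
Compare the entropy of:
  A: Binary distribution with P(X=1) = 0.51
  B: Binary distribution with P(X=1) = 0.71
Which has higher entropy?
A

For binary distributions, entropy is maximized at p=0.5 and decreases as p moves toward 0 or 1.

H(A) = H(0.51) = 0.9997 bits
H(B) = H(0.71) = 0.8687 bits

Distribution A (p=0.51) is closer to uniform (p=0.5), so it has higher entropy.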